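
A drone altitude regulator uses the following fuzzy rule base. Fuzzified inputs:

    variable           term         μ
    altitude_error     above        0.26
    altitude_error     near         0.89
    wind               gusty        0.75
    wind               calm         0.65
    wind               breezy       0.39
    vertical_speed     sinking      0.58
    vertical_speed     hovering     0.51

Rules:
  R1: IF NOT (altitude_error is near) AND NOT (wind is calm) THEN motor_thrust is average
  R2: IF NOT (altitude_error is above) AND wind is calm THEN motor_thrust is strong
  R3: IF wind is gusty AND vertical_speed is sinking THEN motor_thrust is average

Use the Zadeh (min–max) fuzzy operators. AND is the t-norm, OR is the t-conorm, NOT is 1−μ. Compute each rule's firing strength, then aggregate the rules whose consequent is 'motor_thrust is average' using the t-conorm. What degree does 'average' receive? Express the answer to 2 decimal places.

0.58

R1: ¬near=1−0.89=0.11, ¬calm=1−0.65=0.35; AND[min(a, b)] → w = 0.11
R2: ¬above=1−0.26=0.74, calm=0.65; AND[min(a, b)] → w = 0.65
R3: gusty=0.75, sinking=0.58; AND[min(a, b)] → w = 0.58
Rules with consequent 'average': {R1, R3} → strengths 0.11, 0.58
Aggregate via t-conorm [max(a, b)]: 0.58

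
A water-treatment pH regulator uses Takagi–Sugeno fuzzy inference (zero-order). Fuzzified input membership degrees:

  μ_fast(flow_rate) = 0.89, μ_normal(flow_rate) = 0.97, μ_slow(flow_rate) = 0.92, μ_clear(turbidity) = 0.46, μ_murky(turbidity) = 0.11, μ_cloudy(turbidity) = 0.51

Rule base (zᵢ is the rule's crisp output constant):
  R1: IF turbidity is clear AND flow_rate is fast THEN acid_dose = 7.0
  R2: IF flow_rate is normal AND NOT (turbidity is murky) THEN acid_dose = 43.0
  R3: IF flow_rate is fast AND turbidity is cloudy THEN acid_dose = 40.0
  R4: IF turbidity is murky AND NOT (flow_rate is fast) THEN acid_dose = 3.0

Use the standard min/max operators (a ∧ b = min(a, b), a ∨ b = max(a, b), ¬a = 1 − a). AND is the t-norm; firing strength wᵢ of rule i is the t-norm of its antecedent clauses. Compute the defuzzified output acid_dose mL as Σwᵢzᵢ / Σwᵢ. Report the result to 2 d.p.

31.58

R1 (z=7.0): clear=0.46, fast=0.89; AND[min(a, b)] → w = 0.46
R2 (z=43.0): normal=0.97, ¬murky=1−0.11=0.89; AND[min(a, b)] → w = 0.89
R3 (z=40.0): fast=0.89, cloudy=0.51; AND[min(a, b)] → w = 0.51
R4 (z=3.0): murky=0.11, ¬fast=1−0.89=0.11; AND[min(a, b)] → w = 0.11
Weighted average = (0.46·7.0 + 0.89·43.0 + 0.51·40.0 + 0.11·3.0) / (0.46 + 0.89 + 0.51 + 0.11)
  = 62.2200 / 1.9700 = 31.58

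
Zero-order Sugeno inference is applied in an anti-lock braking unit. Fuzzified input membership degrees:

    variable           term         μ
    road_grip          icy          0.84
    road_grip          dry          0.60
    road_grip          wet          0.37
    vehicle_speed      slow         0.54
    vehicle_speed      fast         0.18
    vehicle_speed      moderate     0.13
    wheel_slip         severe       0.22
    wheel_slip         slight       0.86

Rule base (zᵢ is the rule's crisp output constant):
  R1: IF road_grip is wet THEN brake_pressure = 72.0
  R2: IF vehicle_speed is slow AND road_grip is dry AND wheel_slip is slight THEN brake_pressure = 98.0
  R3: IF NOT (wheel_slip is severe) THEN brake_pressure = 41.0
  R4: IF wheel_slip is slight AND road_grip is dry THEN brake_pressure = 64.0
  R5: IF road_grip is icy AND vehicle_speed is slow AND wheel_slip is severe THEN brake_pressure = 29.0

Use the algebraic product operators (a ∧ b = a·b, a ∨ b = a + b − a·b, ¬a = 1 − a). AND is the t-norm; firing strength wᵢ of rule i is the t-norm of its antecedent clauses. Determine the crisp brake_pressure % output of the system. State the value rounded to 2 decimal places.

R1 (z=72.0): wet=0.37 → w = 0.3700
R2 (z=98.0): slow=0.54, dry=0.60, slight=0.86; AND[a·b] → w = 0.2786
R3 (z=41.0): ¬severe=1−0.22=0.78 → w = 0.7800
R4 (z=64.0): slight=0.86, dry=0.60; AND[a·b] → w = 0.5160
R5 (z=29.0): icy=0.84, slow=0.54, severe=0.22; AND[a·b] → w = 0.0998
Weighted average = (0.3700·72.0 + 0.2786·98.0 + 0.7800·41.0 + 0.5160·64.0 + 0.0998·29.0) / (0.3700 + 0.2786 + 0.7800 + 0.5160 + 0.0998)
  = 121.8447 / 2.0444 = 59.60

59.60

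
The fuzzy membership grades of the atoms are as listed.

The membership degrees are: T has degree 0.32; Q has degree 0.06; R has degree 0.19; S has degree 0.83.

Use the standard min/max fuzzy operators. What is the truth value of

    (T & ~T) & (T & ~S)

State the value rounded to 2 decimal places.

~T = 1 − 0.32 = 0.68
T & ~T = min(a, b) on (0.32, 0.68) = 0.32
~S = 1 − 0.83 = 0.17
T & ~S = min(a, b) on (0.32, 0.17) = 0.17
(T & ~T) & (T & ~S) = min(a, b) on (0.32, 0.17) = 0.17

0.17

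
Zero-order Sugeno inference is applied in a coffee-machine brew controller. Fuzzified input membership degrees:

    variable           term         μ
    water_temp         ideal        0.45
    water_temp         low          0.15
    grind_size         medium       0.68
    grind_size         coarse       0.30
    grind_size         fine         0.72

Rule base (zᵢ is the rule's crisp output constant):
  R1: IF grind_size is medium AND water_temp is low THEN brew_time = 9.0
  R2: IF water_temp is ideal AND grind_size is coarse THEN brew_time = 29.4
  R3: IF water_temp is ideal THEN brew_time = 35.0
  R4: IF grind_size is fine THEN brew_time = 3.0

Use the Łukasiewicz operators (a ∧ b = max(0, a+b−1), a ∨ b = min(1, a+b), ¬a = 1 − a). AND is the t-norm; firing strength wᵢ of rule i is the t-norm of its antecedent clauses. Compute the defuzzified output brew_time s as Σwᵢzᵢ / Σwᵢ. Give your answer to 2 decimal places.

R1 (z=9.0): medium=0.68, low=0.15; AND[max(0, a+b−1)] → w = 0.00
R2 (z=29.4): ideal=0.45, coarse=0.30; AND[max(0, a+b−1)] → w = 0.00
R3 (z=35.0): ideal=0.45 → w = 0.45
R4 (z=3.0): fine=0.72 → w = 0.72
Weighted average = (0.00·9.0 + 0.00·29.4 + 0.45·35.0 + 0.72·3.0) / (0.00 + 0.00 + 0.45 + 0.72)
  = 17.9100 / 1.1700 = 15.31

15.31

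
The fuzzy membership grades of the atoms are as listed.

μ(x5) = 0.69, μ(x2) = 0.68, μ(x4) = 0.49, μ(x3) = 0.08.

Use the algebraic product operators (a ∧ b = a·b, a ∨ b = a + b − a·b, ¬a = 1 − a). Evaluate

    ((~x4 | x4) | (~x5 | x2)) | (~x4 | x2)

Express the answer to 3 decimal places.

0.991

~x4 = 1 − 0.4900 = 0.5100
~x4 | x4 = a + b − a·b on (0.5100, 0.4900) = 0.7501
~x5 = 1 − 0.6900 = 0.3100
~x5 | x2 = a + b − a·b on (0.3100, 0.6800) = 0.7792
(~x4 | x4) | (~x5 | x2) = a + b − a·b on (0.7501, 0.7792) = 0.9448
~x4 = 1 − 0.4900 = 0.5100
~x4 | x2 = a + b − a·b on (0.5100, 0.6800) = 0.8432
((~x4 | x4) | (~x5 | x2)) | (~x4 | x2) = a + b − a·b on (0.9448, 0.8432) = 0.9913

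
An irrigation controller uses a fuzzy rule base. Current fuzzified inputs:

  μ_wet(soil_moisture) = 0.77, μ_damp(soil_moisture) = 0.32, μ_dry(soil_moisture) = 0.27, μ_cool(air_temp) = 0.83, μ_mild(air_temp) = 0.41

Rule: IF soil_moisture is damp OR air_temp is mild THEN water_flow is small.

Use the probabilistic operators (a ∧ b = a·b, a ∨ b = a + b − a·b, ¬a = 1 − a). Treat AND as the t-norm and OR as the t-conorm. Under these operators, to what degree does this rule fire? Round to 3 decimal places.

firing strength: damp=0.32, mild=0.41; OR[a + b − a·b] → w = 0.5988

0.599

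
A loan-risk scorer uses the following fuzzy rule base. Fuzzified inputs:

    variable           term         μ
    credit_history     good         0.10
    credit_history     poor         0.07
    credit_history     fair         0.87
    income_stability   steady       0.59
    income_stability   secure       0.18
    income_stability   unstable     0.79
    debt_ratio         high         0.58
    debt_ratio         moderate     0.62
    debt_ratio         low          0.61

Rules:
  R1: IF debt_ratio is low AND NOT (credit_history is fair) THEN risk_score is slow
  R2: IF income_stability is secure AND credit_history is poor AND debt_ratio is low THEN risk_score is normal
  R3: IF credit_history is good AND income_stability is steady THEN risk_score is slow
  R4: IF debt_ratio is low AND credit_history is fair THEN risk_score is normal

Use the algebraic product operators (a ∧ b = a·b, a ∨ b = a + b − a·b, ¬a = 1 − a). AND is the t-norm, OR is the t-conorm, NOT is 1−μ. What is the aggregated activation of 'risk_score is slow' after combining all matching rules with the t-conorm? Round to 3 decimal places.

R1: low=0.61, ¬fair=1−0.87=0.13; AND[a·b] → w = 0.0793
R2: secure=0.18, poor=0.07, low=0.61; AND[a·b] → w = 0.0077
R3: good=0.10, steady=0.59; AND[a·b] → w = 0.0590
R4: low=0.61, fair=0.87; AND[a·b] → w = 0.5307
Rules with consequent 'slow': {R1, R3} → strengths 0.0793, 0.0590
Aggregate via t-conorm [a + b − a·b]: 0.1336

0.134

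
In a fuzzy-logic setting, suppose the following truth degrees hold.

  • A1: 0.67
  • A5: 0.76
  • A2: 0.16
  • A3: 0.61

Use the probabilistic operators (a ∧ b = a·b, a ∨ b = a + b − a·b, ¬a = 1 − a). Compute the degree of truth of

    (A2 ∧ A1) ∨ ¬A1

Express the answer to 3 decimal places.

A2 ∧ A1 = a·b on (0.1600, 0.6700) = 0.1072
¬A1 = 1 − 0.6700 = 0.3300
(A2 ∧ A1) ∨ ¬A1 = a + b − a·b on (0.1072, 0.3300) = 0.4018

0.402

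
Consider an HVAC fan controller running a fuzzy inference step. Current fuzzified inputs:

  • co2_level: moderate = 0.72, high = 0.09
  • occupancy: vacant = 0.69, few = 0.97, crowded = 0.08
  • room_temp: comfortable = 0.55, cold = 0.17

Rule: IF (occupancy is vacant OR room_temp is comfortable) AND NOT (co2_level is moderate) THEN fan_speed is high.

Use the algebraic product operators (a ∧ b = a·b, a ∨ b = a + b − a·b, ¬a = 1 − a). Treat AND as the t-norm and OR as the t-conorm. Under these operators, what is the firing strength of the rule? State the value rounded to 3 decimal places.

0.241

firing strength: (vacant=0.69 OR comfortable=0.55) = 0.8605; AND[a·b] with ¬moderate=1−0.72=0.28 → w = 0.2409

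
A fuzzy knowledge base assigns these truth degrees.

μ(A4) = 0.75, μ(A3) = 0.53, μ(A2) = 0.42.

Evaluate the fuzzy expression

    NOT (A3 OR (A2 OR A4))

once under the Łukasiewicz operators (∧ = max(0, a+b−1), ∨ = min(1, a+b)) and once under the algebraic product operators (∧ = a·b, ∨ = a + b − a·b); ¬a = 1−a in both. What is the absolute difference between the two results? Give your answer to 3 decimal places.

0.068

Under Łukasiewicz:
  A2 OR A4 = min(1, a+b) on (0.42, 0.75) = 1.00
  A3 OR (A2 OR A4) = min(1, a+b) on (0.53, 1.00) = 1.00
  NOT (A3 OR (A2 OR A4)) = 1 − 1.00 = 0.00
  → value = 0.0000
Under algebraic product:
  A2 OR A4 = a + b − a·b on (0.4200, 0.7500) = 0.8550
  A3 OR (A2 OR A4) = a + b − a·b on (0.5300, 0.8550) = 0.9319
  NOT (A3 OR (A2 OR A4)) = 1 − 0.9319 = 0.0681
  → value = 0.0681
|0.0000 − 0.0681| = 0.068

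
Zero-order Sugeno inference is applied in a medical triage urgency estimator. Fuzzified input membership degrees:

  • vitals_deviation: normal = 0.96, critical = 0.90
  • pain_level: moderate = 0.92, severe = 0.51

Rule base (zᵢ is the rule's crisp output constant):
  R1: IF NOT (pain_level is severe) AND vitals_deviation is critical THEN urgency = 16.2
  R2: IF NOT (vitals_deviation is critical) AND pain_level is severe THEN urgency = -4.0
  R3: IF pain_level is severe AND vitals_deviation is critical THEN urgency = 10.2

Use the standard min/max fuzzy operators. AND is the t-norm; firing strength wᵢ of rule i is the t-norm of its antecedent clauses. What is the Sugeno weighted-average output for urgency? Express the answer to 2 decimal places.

R1 (z=16.2): ¬severe=1−0.51=0.49, critical=0.90; AND[min(a, b)] → w = 0.49
R2 (z=-4.0): ¬critical=1−0.90=0.10, severe=0.51; AND[min(a, b)] → w = 0.10
R3 (z=10.2): severe=0.51, critical=0.90; AND[min(a, b)] → w = 0.51
Weighted average = (0.49·16.2 + 0.10·-4.0 + 0.51·10.2) / (0.49 + 0.10 + 0.51)
  = 12.7400 / 1.1000 = 11.58

11.58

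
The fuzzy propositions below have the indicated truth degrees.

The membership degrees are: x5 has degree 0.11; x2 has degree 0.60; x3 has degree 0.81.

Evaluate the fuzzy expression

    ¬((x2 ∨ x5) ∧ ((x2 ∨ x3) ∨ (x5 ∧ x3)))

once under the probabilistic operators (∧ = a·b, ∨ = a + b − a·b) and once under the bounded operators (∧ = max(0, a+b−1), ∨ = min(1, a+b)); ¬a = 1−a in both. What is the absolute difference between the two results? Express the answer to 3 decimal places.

0.111

Under probabilistic:
  x2 ∨ x5 = a + b − a·b on (0.6000, 0.1100) = 0.6440
  x2 ∨ x3 = a + b − a·b on (0.6000, 0.8100) = 0.9240
  x5 ∧ x3 = a·b on (0.1100, 0.8100) = 0.0891
  (x2 ∨ x3) ∨ (x5 ∧ x3) = a + b − a·b on (0.9240, 0.0891) = 0.9308
  (x2 ∨ x5) ∧ ((x2 ∨ x3) ∨ (x5 ∧ x3)) = a·b on (0.6440, 0.9308) = 0.5994
  ¬((x2 ∨ x5) ∧ ((x2 ∨ x3) ∨ (x5 ∧ x3))) = 1 − 0.5994 = 0.4006
  → value = 0.4006
Under bounded:
  x2 ∨ x5 = min(1, a+b) on (0.60, 0.11) = 0.71
  x2 ∨ x3 = min(1, a+b) on (0.60, 0.81) = 1.00
  x5 ∧ x3 = max(0, a+b−1) on (0.11, 0.81) = 0.00
  (x2 ∨ x3) ∨ (x5 ∧ x3) = min(1, a+b) on (1.00, 0.00) = 1.00
  (x2 ∨ x5) ∧ ((x2 ∨ x3) ∨ (x5 ∧ x3)) = max(0, a+b−1) on (0.71, 1.00) = 0.71
  ¬((x2 ∨ x5) ∧ ((x2 ∨ x3) ∨ (x5 ∧ x3))) = 1 − 0.71 = 0.29
  → value = 0.2900
|0.4006 − 0.2900| = 0.111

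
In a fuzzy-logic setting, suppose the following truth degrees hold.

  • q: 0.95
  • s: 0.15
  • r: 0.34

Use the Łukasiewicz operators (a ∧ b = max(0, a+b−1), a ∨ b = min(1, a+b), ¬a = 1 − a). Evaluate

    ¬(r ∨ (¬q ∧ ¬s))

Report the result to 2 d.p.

0.66

¬q = 1 − 0.95 = 0.05
¬s = 1 − 0.15 = 0.85
¬q ∧ ¬s = max(0, a+b−1) on (0.05, 0.85) = 0.00
r ∨ (¬q ∧ ¬s) = min(1, a+b) on (0.34, 0.00) = 0.34
¬(r ∨ (¬q ∧ ¬s)) = 1 − 0.34 = 0.66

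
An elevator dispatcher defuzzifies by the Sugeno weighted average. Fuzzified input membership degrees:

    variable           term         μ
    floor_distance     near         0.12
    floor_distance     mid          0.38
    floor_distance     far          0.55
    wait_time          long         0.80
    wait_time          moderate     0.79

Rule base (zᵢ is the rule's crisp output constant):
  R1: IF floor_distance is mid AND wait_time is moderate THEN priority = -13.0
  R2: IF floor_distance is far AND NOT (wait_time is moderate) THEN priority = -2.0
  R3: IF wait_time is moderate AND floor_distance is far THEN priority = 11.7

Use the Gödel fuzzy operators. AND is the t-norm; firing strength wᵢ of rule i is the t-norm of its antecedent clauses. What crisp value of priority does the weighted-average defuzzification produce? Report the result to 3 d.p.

R1 (z=-13.0): mid=0.38, moderate=0.79; AND[min(a, b)] → w = 0.38
R2 (z=-2.0): far=0.55, ¬moderate=1−0.79=0.21; AND[min(a, b)] → w = 0.21
R3 (z=11.7): moderate=0.79, far=0.55; AND[min(a, b)] → w = 0.55
Weighted average = (0.38·-13.0 + 0.21·-2.0 + 0.55·11.7) / (0.38 + 0.21 + 0.55)
  = 1.0750 / 1.1400 = 0.943

0.943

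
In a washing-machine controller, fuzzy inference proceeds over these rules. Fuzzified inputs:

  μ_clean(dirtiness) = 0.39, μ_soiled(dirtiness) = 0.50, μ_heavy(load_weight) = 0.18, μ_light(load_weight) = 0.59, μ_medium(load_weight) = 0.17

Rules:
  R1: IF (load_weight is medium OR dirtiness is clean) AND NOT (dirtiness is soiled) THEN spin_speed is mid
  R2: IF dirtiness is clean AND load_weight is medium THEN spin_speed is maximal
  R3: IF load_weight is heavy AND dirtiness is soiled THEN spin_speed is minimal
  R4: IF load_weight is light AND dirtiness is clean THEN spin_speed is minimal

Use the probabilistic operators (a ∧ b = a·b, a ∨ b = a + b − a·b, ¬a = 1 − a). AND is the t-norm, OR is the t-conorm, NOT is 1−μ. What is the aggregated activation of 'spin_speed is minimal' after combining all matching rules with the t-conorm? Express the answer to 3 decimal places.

R1: (medium=0.17 OR clean=0.39) = 0.4937; AND[a·b] with ¬soiled=1−0.50=0.50 → w = 0.2469
R2: clean=0.39, medium=0.17; AND[a·b] → w = 0.0663
R3: heavy=0.18, soiled=0.50; AND[a·b] → w = 0.0900
R4: light=0.59, clean=0.39; AND[a·b] → w = 0.2301
Rules with consequent 'minimal': {R3, R4} → strengths 0.0900, 0.2301
Aggregate via t-conorm [a + b − a·b]: 0.2994

0.299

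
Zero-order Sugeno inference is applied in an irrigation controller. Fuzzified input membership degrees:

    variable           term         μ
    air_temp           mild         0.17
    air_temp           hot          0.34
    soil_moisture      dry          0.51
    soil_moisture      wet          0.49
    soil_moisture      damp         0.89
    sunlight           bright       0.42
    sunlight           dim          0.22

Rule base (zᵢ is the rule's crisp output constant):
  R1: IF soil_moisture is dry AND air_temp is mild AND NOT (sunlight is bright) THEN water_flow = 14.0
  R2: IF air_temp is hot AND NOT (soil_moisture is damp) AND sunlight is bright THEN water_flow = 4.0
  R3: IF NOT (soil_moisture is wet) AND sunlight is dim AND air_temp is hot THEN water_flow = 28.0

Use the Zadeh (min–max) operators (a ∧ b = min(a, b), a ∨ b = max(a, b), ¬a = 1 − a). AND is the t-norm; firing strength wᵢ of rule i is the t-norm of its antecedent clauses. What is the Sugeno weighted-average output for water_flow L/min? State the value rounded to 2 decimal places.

17.96

R1 (z=14.0): dry=0.51, mild=0.17, ¬bright=1−0.42=0.58; AND[min(a, b)] → w = 0.17
R2 (z=4.0): hot=0.34, ¬damp=1−0.89=0.11, bright=0.42; AND[min(a, b)] → w = 0.11
R3 (z=28.0): ¬wet=1−0.49=0.51, dim=0.22, hot=0.34; AND[min(a, b)] → w = 0.22
Weighted average = (0.17·14.0 + 0.11·4.0 + 0.22·28.0) / (0.17 + 0.11 + 0.22)
  = 8.9800 / 0.5000 = 17.96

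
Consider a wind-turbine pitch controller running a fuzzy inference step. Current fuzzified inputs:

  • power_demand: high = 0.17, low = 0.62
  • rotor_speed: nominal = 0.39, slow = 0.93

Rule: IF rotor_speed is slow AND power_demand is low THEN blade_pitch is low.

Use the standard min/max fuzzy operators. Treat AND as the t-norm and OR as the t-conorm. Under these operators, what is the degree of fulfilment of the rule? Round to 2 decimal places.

0.62

firing strength: slow=0.93, low=0.62; AND[min(a, b)] → w = 0.62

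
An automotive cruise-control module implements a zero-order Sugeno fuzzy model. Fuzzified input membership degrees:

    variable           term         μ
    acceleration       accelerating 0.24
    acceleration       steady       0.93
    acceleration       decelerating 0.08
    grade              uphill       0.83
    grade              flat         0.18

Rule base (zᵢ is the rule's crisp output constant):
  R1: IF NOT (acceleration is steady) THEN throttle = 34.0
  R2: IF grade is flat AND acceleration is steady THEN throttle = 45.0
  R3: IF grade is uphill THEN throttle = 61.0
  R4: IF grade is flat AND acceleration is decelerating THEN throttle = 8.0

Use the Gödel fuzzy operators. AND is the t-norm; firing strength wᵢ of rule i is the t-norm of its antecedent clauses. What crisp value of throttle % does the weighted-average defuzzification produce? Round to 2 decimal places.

R1 (z=34.0): ¬steady=1−0.93=0.07 → w = 0.07
R2 (z=45.0): flat=0.18, steady=0.93; AND[min(a, b)] → w = 0.18
R3 (z=61.0): uphill=0.83 → w = 0.83
R4 (z=8.0): flat=0.18, decelerating=0.08; AND[min(a, b)] → w = 0.08
Weighted average = (0.07·34.0 + 0.18·45.0 + 0.83·61.0 + 0.08·8.0) / (0.07 + 0.18 + 0.83 + 0.08)
  = 61.7500 / 1.1600 = 53.23

53.23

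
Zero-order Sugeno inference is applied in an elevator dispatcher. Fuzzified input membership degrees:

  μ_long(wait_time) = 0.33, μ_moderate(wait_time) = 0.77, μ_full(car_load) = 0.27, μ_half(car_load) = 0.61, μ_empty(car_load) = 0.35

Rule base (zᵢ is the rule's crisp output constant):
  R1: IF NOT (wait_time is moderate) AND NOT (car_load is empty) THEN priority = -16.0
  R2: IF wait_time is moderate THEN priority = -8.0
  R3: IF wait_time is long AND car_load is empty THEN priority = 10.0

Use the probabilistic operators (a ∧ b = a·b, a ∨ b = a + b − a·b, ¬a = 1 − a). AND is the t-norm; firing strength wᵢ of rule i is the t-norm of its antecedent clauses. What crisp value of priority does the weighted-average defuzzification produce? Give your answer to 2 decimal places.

R1 (z=-16.0): ¬moderate=1−0.77=0.23, ¬empty=1−0.35=0.65; AND[a·b] → w = 0.1495
R2 (z=-8.0): moderate=0.77 → w = 0.7700
R3 (z=10.0): long=0.33, empty=0.35; AND[a·b] → w = 0.1155
Weighted average = (0.1495·-16.0 + 0.7700·-8.0 + 0.1155·10.0) / (0.1495 + 0.7700 + 0.1155)
  = -7.3970 / 1.0350 = -7.15

-7.15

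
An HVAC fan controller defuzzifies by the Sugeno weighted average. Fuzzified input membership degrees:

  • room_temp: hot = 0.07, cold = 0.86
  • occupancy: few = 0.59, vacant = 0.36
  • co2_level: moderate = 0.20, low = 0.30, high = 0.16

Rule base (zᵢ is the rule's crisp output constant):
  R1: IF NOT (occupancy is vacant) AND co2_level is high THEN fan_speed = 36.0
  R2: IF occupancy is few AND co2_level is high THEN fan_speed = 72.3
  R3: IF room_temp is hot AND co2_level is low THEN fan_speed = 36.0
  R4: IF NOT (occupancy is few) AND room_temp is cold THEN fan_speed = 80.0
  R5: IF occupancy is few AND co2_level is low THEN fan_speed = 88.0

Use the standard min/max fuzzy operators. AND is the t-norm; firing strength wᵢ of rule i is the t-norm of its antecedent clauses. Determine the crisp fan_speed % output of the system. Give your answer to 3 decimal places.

71.862

R1 (z=36.0): ¬vacant=1−0.36=0.64, high=0.16; AND[min(a, b)] → w = 0.16
R2 (z=72.3): few=0.59, high=0.16; AND[min(a, b)] → w = 0.16
R3 (z=36.0): hot=0.07, low=0.30; AND[min(a, b)] → w = 0.07
R4 (z=80.0): ¬few=1−0.59=0.41, cold=0.86; AND[min(a, b)] → w = 0.41
R5 (z=88.0): few=0.59, low=0.30; AND[min(a, b)] → w = 0.30
Weighted average = (0.16·36.0 + 0.16·72.3 + 0.07·36.0 + 0.41·80.0 + 0.30·88.0) / (0.16 + 0.16 + 0.07 + 0.41 + 0.30)
  = 79.0480 / 1.1000 = 71.862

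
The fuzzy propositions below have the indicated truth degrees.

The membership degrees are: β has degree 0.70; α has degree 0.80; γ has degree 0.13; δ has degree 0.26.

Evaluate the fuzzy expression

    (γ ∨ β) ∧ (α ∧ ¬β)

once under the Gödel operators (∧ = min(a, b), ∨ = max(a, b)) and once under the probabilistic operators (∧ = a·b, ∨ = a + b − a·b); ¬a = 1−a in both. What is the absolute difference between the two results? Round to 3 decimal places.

Under Gödel:
  γ ∨ β = max(a, b) on (0.13, 0.70) = 0.70
  ¬β = 1 − 0.70 = 0.30
  α ∧ ¬β = min(a, b) on (0.80, 0.30) = 0.30
  (γ ∨ β) ∧ (α ∧ ¬β) = min(a, b) on (0.70, 0.30) = 0.30
  → value = 0.3000
Under probabilistic:
  γ ∨ β = a + b − a·b on (0.1300, 0.7000) = 0.7390
  ¬β = 1 − 0.7000 = 0.3000
  α ∧ ¬β = a·b on (0.8000, 0.3000) = 0.2400
  (γ ∨ β) ∧ (α ∧ ¬β) = a·b on (0.7390, 0.2400) = 0.1774
  → value = 0.1774
|0.3000 − 0.1774| = 0.123

0.123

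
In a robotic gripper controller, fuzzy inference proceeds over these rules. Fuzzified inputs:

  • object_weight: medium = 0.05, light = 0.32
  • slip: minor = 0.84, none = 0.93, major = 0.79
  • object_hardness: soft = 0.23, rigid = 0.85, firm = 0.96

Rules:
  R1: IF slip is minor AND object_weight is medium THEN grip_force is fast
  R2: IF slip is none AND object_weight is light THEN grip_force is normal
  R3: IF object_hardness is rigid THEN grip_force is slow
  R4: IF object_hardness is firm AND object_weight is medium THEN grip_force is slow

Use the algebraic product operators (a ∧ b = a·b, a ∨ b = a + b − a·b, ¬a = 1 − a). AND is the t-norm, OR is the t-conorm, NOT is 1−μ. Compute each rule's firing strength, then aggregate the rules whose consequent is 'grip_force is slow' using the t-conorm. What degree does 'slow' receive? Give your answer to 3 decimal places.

R1: minor=0.84, medium=0.05; AND[a·b] → w = 0.0420
R2: none=0.93, light=0.32; AND[a·b] → w = 0.2976
R3: rigid=0.85 → w = 0.8500
R4: firm=0.96, medium=0.05; AND[a·b] → w = 0.0480
Rules with consequent 'slow': {R3, R4} → strengths 0.8500, 0.0480
Aggregate via t-conorm [a + b − a·b]: 0.8572

0.857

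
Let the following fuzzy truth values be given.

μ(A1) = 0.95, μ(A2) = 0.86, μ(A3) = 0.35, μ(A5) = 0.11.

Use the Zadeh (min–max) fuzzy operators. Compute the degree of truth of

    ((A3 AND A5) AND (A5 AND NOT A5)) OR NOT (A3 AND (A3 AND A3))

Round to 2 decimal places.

0.65

A3 AND A5 = min(a, b) on (0.35, 0.11) = 0.11
NOT A5 = 1 − 0.11 = 0.89
A5 AND NOT A5 = min(a, b) on (0.11, 0.89) = 0.11
(A3 AND A5) AND (A5 AND NOT A5) = min(a, b) on (0.11, 0.11) = 0.11
A3 AND A3 = min(a, b) on (0.35, 0.35) = 0.35
A3 AND (A3 AND A3) = min(a, b) on (0.35, 0.35) = 0.35
NOT (A3 AND (A3 AND A3)) = 1 − 0.35 = 0.65
((A3 AND A5) AND (A5 AND NOT A5)) OR NOT (A3 AND (A3 AND A3)) = max(a, b) on (0.11, 0.65) = 0.65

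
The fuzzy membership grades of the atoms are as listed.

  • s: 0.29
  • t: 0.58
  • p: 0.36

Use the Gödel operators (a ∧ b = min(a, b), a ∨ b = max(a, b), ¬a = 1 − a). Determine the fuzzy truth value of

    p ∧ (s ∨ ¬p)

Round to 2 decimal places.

0.36

¬p = 1 − 0.36 = 0.64
s ∨ ¬p = max(a, b) on (0.29, 0.64) = 0.64
p ∧ (s ∨ ¬p) = min(a, b) on (0.36, 0.64) = 0.36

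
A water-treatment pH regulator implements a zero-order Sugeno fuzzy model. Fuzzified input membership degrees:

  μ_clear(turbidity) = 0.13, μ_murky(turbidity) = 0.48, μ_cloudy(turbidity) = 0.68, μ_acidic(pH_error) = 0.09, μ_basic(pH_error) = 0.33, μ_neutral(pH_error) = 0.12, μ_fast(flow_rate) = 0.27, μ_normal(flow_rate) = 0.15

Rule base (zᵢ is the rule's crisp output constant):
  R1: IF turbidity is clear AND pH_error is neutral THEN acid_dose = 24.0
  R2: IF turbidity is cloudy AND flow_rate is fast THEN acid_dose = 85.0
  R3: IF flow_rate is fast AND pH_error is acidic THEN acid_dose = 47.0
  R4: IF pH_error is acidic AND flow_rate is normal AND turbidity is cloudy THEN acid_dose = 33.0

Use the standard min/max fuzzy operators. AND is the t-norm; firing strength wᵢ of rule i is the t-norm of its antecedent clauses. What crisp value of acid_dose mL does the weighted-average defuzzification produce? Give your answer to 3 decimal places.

57.947

R1 (z=24.0): clear=0.13, neutral=0.12; AND[min(a, b)] → w = 0.12
R2 (z=85.0): cloudy=0.68, fast=0.27; AND[min(a, b)] → w = 0.27
R3 (z=47.0): fast=0.27, acidic=0.09; AND[min(a, b)] → w = 0.09
R4 (z=33.0): acidic=0.09, normal=0.15, cloudy=0.68; AND[min(a, b)] → w = 0.09
Weighted average = (0.12·24.0 + 0.27·85.0 + 0.09·47.0 + 0.09·33.0) / (0.12 + 0.27 + 0.09 + 0.09)
  = 33.0300 / 0.5700 = 57.947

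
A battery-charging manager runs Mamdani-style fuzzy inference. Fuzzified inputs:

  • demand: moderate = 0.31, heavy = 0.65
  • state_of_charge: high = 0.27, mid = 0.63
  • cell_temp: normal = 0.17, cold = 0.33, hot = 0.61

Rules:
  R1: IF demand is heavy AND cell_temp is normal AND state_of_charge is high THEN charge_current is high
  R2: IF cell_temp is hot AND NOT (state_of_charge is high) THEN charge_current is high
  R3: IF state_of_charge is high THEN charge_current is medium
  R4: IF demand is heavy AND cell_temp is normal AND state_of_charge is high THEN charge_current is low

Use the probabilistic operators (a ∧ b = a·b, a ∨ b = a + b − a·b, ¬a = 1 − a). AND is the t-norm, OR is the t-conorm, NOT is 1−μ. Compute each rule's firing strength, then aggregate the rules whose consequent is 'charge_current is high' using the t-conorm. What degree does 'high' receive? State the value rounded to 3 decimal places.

R1: heavy=0.65, normal=0.17, high=0.27; AND[a·b] → w = 0.0298
R2: hot=0.61, ¬high=1−0.27=0.73; AND[a·b] → w = 0.4453
R3: high=0.27 → w = 0.2700
R4: heavy=0.65, normal=0.17, high=0.27; AND[a·b] → w = 0.0298
Rules with consequent 'high': {R1, R2} → strengths 0.0298, 0.4453
Aggregate via t-conorm [a + b − a·b]: 0.4618

0.462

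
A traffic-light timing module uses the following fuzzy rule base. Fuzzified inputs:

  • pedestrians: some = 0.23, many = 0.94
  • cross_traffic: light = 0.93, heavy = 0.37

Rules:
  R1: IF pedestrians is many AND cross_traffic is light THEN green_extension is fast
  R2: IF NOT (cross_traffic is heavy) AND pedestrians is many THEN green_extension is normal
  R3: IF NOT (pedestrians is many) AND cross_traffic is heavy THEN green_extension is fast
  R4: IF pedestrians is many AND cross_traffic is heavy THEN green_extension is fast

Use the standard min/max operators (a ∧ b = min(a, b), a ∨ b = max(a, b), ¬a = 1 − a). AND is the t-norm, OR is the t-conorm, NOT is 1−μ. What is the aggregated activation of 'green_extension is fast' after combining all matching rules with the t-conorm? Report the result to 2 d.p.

0.93

R1: many=0.94, light=0.93; AND[min(a, b)] → w = 0.93
R2: ¬heavy=1−0.37=0.63, many=0.94; AND[min(a, b)] → w = 0.63
R3: ¬many=1−0.94=0.06, heavy=0.37; AND[min(a, b)] → w = 0.06
R4: many=0.94, heavy=0.37; AND[min(a, b)] → w = 0.37
Rules with consequent 'fast': {R1, R3, R4} → strengths 0.93, 0.06, 0.37
Aggregate via t-conorm [max(a, b)]: 0.93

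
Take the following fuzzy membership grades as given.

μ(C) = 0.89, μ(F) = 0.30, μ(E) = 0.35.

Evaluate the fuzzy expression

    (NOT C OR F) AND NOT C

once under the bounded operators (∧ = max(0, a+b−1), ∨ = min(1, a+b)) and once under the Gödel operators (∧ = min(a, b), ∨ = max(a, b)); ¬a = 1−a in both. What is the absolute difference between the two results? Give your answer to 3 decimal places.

Under bounded:
  NOT C = 1 − 0.89 = 0.11
  NOT C OR F = min(1, a+b) on (0.11, 0.30) = 0.41
  NOT C = 1 − 0.89 = 0.11
  (NOT C OR F) AND NOT C = max(0, a+b−1) on (0.41, 0.11) = 0.00
  → value = 0.0000
Under Gödel:
  NOT C = 1 − 0.89 = 0.11
  NOT C OR F = max(a, b) on (0.11, 0.30) = 0.30
  NOT C = 1 − 0.89 = 0.11
  (NOT C OR F) AND NOT C = min(a, b) on (0.30, 0.11) = 0.11
  → value = 0.1100
|0.0000 − 0.1100| = 0.110

0.110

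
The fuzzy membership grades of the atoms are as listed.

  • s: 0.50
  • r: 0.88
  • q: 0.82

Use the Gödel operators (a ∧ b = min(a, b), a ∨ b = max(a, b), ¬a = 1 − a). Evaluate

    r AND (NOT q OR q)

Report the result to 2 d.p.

NOT q = 1 − 0.82 = 0.18
NOT q OR q = max(a, b) on (0.18, 0.82) = 0.82
r AND (NOT q OR q) = min(a, b) on (0.88, 0.82) = 0.82

0.82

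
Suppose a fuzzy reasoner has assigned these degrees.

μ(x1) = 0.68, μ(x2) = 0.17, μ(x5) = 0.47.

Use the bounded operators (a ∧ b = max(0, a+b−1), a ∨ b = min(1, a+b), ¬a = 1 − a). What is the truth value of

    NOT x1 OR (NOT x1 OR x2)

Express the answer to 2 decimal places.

0.81

NOT x1 = 1 − 0.68 = 0.32
NOT x1 = 1 − 0.68 = 0.32
NOT x1 OR x2 = min(1, a+b) on (0.32, 0.17) = 0.49
NOT x1 OR (NOT x1 OR x2) = min(1, a+b) on (0.32, 0.49) = 0.81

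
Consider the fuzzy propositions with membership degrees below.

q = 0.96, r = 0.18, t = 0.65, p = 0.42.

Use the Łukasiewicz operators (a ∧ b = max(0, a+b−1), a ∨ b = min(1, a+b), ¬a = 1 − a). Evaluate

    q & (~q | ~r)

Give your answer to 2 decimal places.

~q = 1 − 0.96 = 0.04
~r = 1 − 0.18 = 0.82
~q | ~r = min(1, a+b) on (0.04, 0.82) = 0.86
q & (~q | ~r) = max(0, a+b−1) on (0.96, 0.86) = 0.82

0.82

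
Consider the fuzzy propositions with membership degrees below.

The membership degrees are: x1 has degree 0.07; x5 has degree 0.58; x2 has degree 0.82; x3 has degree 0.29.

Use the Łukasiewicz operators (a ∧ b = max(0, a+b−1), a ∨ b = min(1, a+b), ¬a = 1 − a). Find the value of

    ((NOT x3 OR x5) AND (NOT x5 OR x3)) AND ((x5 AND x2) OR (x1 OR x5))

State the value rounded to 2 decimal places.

0.71

NOT x3 = 1 − 0.29 = 0.71
NOT x3 OR x5 = min(1, a+b) on (0.71, 0.58) = 1.00
NOT x5 = 1 − 0.58 = 0.42
NOT x5 OR x3 = min(1, a+b) on (0.42, 0.29) = 0.71
(NOT x3 OR x5) AND (NOT x5 OR x3) = max(0, a+b−1) on (1.00, 0.71) = 0.71
x5 AND x2 = max(0, a+b−1) on (0.58, 0.82) = 0.40
x1 OR x5 = min(1, a+b) on (0.07, 0.58) = 0.65
(x5 AND x2) OR (x1 OR x5) = min(1, a+b) on (0.40, 0.65) = 1.00
((NOT x3 OR x5) AND (NOT x5 OR x3)) AND ((x5 AND x2) OR (x1 OR x5)) = max(0, a+b−1) on (0.71, 1.00) = 0.71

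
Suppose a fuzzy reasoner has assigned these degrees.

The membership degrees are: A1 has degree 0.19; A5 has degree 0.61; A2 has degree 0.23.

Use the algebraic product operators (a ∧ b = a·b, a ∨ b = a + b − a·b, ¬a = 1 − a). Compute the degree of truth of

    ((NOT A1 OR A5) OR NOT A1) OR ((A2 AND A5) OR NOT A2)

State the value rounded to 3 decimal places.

0.997

NOT A1 = 1 − 0.1900 = 0.8100
NOT A1 OR A5 = a + b − a·b on (0.8100, 0.6100) = 0.9259
NOT A1 = 1 − 0.1900 = 0.8100
(NOT A1 OR A5) OR NOT A1 = a + b − a·b on (0.9259, 0.8100) = 0.9859
A2 AND A5 = a·b on (0.2300, 0.6100) = 0.1403
NOT A2 = 1 − 0.2300 = 0.7700
(A2 AND A5) OR NOT A2 = a + b − a·b on (0.1403, 0.7700) = 0.8023
((NOT A1 OR A5) OR NOT A1) OR ((A2 AND A5) OR NOT A2) = a + b − a·b on (0.9859, 0.8023) = 0.9972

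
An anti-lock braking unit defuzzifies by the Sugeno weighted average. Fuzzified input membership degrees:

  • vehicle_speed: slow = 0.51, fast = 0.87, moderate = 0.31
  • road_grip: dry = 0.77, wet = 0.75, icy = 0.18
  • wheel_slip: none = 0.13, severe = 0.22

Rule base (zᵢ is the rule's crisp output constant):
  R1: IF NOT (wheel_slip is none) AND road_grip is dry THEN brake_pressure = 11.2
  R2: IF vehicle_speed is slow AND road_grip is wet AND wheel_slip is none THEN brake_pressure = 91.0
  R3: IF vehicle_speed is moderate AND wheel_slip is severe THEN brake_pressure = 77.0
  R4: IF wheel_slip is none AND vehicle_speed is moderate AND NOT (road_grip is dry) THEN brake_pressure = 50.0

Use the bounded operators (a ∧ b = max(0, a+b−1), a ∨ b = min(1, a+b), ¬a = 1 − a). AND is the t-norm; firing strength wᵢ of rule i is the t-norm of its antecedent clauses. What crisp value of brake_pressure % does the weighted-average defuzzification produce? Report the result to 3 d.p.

11.200

R1 (z=11.2): ¬none=1−0.13=0.87, dry=0.77; AND[max(0, a+b−1)] → w = 0.64
R2 (z=91.0): slow=0.51, wet=0.75, none=0.13; AND[max(0, a+b−1)] → w = 0.00
R3 (z=77.0): moderate=0.31, severe=0.22; AND[max(0, a+b−1)] → w = 0.00
R4 (z=50.0): none=0.13, moderate=0.31, ¬dry=1−0.77=0.23; AND[max(0, a+b−1)] → w = 0.00
Weighted average = (0.64·11.2 + 0.00·91.0 + 0.00·77.0 + 0.00·50.0) / (0.64 + 0.00 + 0.00 + 0.00)
  = 7.1680 / 0.6400 = 11.200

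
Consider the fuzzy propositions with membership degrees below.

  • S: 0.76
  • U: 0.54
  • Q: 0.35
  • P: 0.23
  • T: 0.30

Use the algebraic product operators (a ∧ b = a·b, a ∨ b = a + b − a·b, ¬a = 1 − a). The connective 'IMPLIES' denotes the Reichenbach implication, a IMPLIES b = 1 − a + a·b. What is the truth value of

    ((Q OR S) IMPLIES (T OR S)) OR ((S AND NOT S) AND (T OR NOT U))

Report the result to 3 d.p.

0.874

Q OR S = a + b − a·b on (0.3500, 0.7600) = 0.8440
T OR S = a + b − a·b on (0.3000, 0.7600) = 0.8320
(Q OR S) IMPLIES (T OR S)  [Reichenbach: 1 − a + a·b] with a=0.8440, b=0.8320 → 0.8582
NOT S = 1 − 0.7600 = 0.2400
S AND NOT S = a·b on (0.7600, 0.2400) = 0.1824
NOT U = 1 − 0.5400 = 0.4600
T OR NOT U = a + b − a·b on (0.3000, 0.4600) = 0.6220
(S AND NOT S) AND (T OR NOT U) = a·b on (0.1824, 0.6220) = 0.1135
((Q OR S) IMPLIES (T OR S)) OR ((S AND NOT S) AND (T OR NOT U)) = a + b − a·b on (0.8582, 0.1135) = 0.8743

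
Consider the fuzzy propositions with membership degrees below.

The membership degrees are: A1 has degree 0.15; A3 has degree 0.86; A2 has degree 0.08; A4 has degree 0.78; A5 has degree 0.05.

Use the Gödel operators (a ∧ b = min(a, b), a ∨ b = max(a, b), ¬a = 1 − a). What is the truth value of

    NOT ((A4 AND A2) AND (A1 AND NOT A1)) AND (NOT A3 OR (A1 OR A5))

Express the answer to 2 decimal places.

A4 AND A2 = min(a, b) on (0.78, 0.08) = 0.08
NOT A1 = 1 − 0.15 = 0.85
A1 AND NOT A1 = min(a, b) on (0.15, 0.85) = 0.15
(A4 AND A2) AND (A1 AND NOT A1) = min(a, b) on (0.08, 0.15) = 0.08
NOT ((A4 AND A2) AND (A1 AND NOT A1)) = 1 − 0.08 = 0.92
NOT A3 = 1 − 0.86 = 0.14
A1 OR A5 = max(a, b) on (0.15, 0.05) = 0.15
NOT A3 OR (A1 OR A5) = max(a, b) on (0.14, 0.15) = 0.15
NOT ((A4 AND A2) AND (A1 AND NOT A1)) AND (NOT A3 OR (A1 OR A5)) = min(a, b) on (0.92, 0.15) = 0.15

0.15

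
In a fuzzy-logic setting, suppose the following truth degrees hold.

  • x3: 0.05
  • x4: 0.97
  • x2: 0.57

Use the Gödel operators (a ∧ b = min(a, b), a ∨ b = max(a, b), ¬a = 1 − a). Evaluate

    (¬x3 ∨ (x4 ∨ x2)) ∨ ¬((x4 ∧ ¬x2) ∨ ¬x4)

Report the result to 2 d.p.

¬x3 = 1 − 0.05 = 0.95
x4 ∨ x2 = max(a, b) on (0.97, 0.57) = 0.97
¬x3 ∨ (x4 ∨ x2) = max(a, b) on (0.95, 0.97) = 0.97
¬x2 = 1 − 0.57 = 0.43
x4 ∧ ¬x2 = min(a, b) on (0.97, 0.43) = 0.43
¬x4 = 1 − 0.97 = 0.03
(x4 ∧ ¬x2) ∨ ¬x4 = max(a, b) on (0.43, 0.03) = 0.43
¬((x4 ∧ ¬x2) ∨ ¬x4) = 1 − 0.43 = 0.57
(¬x3 ∨ (x4 ∨ x2)) ∨ ¬((x4 ∧ ¬x2) ∨ ¬x4) = max(a, b) on (0.97, 0.57) = 0.97

0.97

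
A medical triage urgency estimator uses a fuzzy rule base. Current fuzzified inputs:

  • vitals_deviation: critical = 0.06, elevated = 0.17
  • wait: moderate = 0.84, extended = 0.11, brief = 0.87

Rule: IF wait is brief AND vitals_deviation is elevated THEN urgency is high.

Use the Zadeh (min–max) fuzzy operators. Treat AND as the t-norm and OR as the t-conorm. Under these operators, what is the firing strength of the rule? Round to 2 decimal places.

0.17

firing strength: brief=0.87, elevated=0.17; AND[min(a, b)] → w = 0.17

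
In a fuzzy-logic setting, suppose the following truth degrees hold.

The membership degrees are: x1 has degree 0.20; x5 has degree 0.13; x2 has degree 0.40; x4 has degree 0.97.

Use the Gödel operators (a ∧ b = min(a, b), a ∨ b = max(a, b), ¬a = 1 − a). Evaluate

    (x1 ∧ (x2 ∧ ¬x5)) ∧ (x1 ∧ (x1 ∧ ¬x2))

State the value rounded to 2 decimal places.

0.20

¬x5 = 1 − 0.13 = 0.87
x2 ∧ ¬x5 = min(a, b) on (0.40, 0.87) = 0.40
x1 ∧ (x2 ∧ ¬x5) = min(a, b) on (0.20, 0.40) = 0.20
¬x2 = 1 − 0.40 = 0.60
x1 ∧ ¬x2 = min(a, b) on (0.20, 0.60) = 0.20
x1 ∧ (x1 ∧ ¬x2) = min(a, b) on (0.20, 0.20) = 0.20
(x1 ∧ (x2 ∧ ¬x5)) ∧ (x1 ∧ (x1 ∧ ¬x2)) = min(a, b) on (0.20, 0.20) = 0.20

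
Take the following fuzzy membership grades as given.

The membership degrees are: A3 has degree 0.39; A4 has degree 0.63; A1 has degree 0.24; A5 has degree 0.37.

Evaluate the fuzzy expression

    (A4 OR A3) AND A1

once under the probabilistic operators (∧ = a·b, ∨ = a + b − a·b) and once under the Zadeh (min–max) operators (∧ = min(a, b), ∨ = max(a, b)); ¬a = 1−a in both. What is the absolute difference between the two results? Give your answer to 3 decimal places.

Under probabilistic:
  A4 OR A3 = a + b − a·b on (0.6300, 0.3900) = 0.7743
  (A4 OR A3) AND A1 = a·b on (0.7743, 0.2400) = 0.1858
  → value = 0.1858
Under Zadeh (min–max):
  A4 OR A3 = max(a, b) on (0.63, 0.39) = 0.63
  (A4 OR A3) AND A1 = min(a, b) on (0.63, 0.24) = 0.24
  → value = 0.2400
|0.1858 − 0.2400| = 0.054

0.054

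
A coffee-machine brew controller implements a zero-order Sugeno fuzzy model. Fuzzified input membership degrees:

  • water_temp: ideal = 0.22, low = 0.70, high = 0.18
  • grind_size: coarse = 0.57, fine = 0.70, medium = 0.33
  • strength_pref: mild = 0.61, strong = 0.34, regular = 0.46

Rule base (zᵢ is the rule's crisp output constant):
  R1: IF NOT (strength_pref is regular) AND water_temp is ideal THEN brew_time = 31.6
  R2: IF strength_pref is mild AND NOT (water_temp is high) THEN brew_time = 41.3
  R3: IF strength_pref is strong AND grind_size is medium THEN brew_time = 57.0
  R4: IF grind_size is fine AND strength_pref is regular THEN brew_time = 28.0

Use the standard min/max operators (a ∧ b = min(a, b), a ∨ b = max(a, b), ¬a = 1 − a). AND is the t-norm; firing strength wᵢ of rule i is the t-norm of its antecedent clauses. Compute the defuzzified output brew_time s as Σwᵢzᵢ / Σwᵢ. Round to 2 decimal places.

R1 (z=31.6): ¬regular=1−0.46=0.54, ideal=0.22; AND[min(a, b)] → w = 0.22
R2 (z=41.3): mild=0.61, ¬high=1−0.18=0.82; AND[min(a, b)] → w = 0.61
R3 (z=57.0): strong=0.34, medium=0.33; AND[min(a, b)] → w = 0.33
R4 (z=28.0): fine=0.70, regular=0.46; AND[min(a, b)] → w = 0.46
Weighted average = (0.22·31.6 + 0.61·41.3 + 0.33·57.0 + 0.46·28.0) / (0.22 + 0.61 + 0.33 + 0.46)
  = 63.8350 / 1.6200 = 39.40

39.40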